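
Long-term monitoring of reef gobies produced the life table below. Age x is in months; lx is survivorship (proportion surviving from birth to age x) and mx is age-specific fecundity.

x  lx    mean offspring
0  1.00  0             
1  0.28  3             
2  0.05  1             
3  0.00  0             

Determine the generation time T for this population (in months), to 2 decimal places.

lx·mx: 0, 0.84, 0.05, 0 → R0 = 0.89
x·lx·mx: 0, 0.84, 0.1, 0 → Σ = 0.94
T = 0.94 / 0.89 = 1.05618… → 1.06

1.06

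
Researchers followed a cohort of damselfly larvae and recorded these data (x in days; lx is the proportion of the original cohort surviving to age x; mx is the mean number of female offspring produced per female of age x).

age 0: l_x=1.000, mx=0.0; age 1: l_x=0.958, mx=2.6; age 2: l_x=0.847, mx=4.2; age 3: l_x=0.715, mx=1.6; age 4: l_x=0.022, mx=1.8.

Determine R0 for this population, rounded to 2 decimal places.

7.23

lx·mx by age: 0, 2.4908, 3.5574, 1.144, 0.0396
R0 = Σ lx·mx = 7.2318 → 7.23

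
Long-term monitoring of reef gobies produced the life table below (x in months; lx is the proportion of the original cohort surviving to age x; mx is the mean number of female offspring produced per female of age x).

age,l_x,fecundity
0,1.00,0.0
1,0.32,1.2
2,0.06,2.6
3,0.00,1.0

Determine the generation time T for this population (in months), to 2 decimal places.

lx·mx: 0, 0.384, 0.156, 0 → R0 = 0.54
x·lx·mx: 0, 0.384, 0.312, 0 → Σ = 0.696
T = 0.696 / 0.54 = 1.288889… → 1.29

1.29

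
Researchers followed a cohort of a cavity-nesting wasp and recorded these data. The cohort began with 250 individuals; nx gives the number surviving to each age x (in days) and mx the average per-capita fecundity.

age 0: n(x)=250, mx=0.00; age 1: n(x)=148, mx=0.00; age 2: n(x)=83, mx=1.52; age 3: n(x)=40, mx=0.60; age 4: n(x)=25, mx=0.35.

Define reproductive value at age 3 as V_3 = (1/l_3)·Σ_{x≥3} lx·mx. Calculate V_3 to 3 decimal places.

lx = nx/n0 = nx/250: 1, 0.592, 0.332, 0.16, 0.1
lx·mx for x ≥ 3: 0.096, 0.035 → sum = 0.131
V_3 = 0.131 / l_3 = 0.131 / 0.16 = 0.81875 → 0.819

0.819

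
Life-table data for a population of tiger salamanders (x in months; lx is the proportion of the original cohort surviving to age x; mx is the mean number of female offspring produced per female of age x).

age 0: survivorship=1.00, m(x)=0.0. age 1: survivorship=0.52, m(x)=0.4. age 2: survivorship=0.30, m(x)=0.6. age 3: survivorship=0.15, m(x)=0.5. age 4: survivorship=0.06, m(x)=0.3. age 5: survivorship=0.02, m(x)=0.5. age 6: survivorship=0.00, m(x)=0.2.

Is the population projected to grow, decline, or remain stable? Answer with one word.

declining

R0 = Σ lx·mx = 0 + 0.208 + 0.18 + 0.075 + 0.018 + 0.01 + 0 = 0.491
R0 < 1, so the population is declining.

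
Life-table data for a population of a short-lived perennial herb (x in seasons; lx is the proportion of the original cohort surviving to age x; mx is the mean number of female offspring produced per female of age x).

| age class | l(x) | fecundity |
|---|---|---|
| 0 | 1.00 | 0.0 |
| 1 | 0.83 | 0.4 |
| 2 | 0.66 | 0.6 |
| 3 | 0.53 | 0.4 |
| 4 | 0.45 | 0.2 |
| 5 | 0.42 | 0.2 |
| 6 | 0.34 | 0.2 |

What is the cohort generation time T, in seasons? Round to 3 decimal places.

lx·mx: 0, 0.332, 0.396, 0.212, 0.09, 0.084, 0.068 → R0 = 1.182
x·lx·mx: 0, 0.332, 0.792, 0.636, 0.36, 0.42, 0.408 → Σ = 2.948
T = 2.948 / 1.182 = 2.494078… → 2.494

2.494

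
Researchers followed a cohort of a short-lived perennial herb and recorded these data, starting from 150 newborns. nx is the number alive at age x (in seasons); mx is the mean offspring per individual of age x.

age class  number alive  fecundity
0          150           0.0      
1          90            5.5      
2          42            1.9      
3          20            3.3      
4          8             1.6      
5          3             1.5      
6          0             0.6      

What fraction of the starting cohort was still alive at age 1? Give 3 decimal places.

0.600

l_1 = n_1/n_0 = 90/150 = 0.6 → 0.600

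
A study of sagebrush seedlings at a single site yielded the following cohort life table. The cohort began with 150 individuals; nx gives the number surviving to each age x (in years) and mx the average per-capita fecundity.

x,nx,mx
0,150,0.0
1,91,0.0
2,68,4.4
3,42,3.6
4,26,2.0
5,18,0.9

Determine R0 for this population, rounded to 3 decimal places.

3.457

lx = nx/n0 = nx/150: 1, 0.60667…, 0.45333…, 0.28, 0.17333…, 0.12
lx·mx by age: 0, 0, 1.994667…, 1.008, 0.346667…, 0.108
R0 = Σ lx·mx = 3.457333… → 3.457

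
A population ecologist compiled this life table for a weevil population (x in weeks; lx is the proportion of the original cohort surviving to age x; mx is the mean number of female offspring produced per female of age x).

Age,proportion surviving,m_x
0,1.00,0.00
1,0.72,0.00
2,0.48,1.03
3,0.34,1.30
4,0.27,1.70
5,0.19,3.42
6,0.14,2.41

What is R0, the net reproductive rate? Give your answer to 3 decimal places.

2.383

lx·mx by age: 0, 0, 0.4944, 0.442, 0.459, 0.6498, 0.3374
R0 = Σ lx·mx = 2.3826 → 2.383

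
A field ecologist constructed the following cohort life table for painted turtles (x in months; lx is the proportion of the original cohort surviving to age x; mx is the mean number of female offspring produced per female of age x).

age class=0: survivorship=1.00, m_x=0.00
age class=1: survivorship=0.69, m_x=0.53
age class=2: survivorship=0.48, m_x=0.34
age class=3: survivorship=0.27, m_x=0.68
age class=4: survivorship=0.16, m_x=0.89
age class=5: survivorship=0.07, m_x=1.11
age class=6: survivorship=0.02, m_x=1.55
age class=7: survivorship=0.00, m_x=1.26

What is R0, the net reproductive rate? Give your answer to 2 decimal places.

0.96

lx·mx by age: 0, 0.3657, 0.1632, 0.1836, 0.1424, 0.0777, 0.031, 0
R0 = Σ lx·mx = 0.9636 → 0.96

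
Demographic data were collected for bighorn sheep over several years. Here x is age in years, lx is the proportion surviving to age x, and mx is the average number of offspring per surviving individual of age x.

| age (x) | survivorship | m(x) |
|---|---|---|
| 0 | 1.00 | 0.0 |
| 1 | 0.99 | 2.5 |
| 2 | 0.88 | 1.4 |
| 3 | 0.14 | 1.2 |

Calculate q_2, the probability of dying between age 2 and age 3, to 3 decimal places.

q_2 = (l_2 − l_3) / l_2 = (0.88 − 0.14) / 0.88
     = 0.74 / 0.88 = 0.840909… → 0.841

0.841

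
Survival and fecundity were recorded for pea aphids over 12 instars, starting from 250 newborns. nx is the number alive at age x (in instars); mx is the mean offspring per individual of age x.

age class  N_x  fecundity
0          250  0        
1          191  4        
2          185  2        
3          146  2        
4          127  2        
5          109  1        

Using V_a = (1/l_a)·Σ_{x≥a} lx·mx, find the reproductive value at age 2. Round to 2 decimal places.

lx = nx/n0 = nx/250: 1, 0.764, 0.74, 0.584, 0.508, 0.436
lx·mx for x ≥ 2: 1.48, 1.168, 1.016, 0.436 → sum = 4.1
V_2 = 4.1 / l_2 = 4.1 / 0.74 = 5.540541… → 5.54

5.54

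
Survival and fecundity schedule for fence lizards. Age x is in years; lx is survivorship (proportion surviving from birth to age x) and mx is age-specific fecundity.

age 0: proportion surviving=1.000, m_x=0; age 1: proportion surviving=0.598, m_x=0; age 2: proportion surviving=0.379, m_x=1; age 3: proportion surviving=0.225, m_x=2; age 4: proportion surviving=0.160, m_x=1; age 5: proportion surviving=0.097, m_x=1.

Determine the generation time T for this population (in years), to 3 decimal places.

2.977

lx·mx: 0, 0, 0.379, 0.45, 0.16, 0.097 → R0 = 1.086
x·lx·mx: 0, 0, 0.758, 1.35, 0.64, 0.485 → Σ = 3.233
T = 3.233 / 1.086 = 2.97698… → 2.977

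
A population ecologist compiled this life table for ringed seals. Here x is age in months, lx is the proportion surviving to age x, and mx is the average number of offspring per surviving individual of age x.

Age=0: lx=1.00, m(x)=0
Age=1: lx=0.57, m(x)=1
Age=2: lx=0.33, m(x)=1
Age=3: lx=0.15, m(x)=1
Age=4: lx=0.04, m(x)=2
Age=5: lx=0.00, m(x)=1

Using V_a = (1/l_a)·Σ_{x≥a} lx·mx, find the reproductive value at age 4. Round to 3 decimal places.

2.000

lx·mx for x ≥ 4: 0.08, 0 → sum = 0.08
V_4 = 0.08 / l_4 = 0.08 / 0.04 = 2 → 2.000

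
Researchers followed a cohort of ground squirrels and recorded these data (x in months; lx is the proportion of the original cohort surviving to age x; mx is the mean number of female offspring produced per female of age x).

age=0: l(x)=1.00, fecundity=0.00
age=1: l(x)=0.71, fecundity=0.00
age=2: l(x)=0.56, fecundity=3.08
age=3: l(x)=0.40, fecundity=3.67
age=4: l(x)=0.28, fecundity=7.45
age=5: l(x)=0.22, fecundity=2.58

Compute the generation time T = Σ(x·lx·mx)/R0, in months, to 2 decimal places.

3.26

lx·mx: 0, 0, 1.7248, 1.468, 2.086, 0.5676 → R0 = 5.8464
x·lx·mx: 0, 0, 3.4496, 4.404, 8.344, 2.838 → Σ = 19.0356
T = 19.0356 / 5.8464 = 3.255952… → 3.26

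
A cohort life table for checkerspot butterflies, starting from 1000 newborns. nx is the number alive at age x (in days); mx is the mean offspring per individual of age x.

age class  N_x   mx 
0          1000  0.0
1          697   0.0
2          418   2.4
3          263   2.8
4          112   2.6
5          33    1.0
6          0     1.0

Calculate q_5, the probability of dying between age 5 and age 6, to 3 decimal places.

1.000

lx = nx/n0 = nx/1000: 1, 0.697, 0.418, 0.263, 0.112, 0.033, 0
q_5 = (l_5 − l_6) / l_5 = (0.033 − 0) / 0.033
     = 0.033 / 0.033 = 1 → 1.000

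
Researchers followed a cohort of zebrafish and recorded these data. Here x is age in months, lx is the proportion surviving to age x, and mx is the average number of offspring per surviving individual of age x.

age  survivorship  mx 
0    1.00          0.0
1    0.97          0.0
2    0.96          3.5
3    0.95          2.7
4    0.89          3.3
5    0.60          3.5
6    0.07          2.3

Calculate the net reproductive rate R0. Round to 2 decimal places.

lx·mx by age: 0, 0, 3.36, 2.565, 2.937, 2.1, 0.161
R0 = Σ lx·mx = 11.123 → 11.12

11.12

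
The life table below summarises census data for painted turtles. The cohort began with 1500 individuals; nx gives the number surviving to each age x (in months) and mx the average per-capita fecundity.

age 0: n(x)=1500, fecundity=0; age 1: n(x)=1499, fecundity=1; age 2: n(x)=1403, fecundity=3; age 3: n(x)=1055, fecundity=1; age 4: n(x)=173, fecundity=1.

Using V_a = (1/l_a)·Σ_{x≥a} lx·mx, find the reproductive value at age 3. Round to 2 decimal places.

1.16

lx = nx/n0 = nx/1500: 1, 0.99933…, 0.93533…, 0.70333…, 0.11533…
lx·mx for x ≥ 3: 0.703333…, 0.115333… → sum = 0.818667…
V_3 = 0.818667… / l_3 = 0.818667… / 0.703333… = 1.163981… → 1.16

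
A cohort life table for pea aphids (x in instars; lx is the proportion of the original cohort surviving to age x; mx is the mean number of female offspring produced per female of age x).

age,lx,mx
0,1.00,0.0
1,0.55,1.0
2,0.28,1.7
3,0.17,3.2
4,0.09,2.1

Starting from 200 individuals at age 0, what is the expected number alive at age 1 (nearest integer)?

Expected survivors = N0 · l_1 = 200 × 0.55 = 110 → 110

110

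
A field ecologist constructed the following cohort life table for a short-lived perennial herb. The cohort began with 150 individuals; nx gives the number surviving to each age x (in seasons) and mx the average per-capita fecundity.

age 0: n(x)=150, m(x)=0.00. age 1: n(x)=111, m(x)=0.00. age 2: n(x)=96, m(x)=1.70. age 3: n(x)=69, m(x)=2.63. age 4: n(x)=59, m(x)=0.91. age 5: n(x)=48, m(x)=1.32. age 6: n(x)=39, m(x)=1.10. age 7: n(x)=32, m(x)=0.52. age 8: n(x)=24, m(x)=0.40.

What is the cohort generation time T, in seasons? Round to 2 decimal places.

lx = nx/n0 = nx/150: 1, 0.74, 0.64, 0.46, 0.39333…, 0.32, 0.26, 0.21333…, 0.16
lx·mx: 0, 0, 1.088, 1.2098, 0.357933…, 0.4224, 0.286, 0.110933…, 0.064 → R0 = 3.539067…
x·lx·mx: 0, 0, 2.176, 3.6294, 1.431733…, 2.112, 1.716, 0.776533…, 0.512 → Σ = 12.353667…
T = 12.353667… / 3.539067… = 3.490657… → 3.49

3.49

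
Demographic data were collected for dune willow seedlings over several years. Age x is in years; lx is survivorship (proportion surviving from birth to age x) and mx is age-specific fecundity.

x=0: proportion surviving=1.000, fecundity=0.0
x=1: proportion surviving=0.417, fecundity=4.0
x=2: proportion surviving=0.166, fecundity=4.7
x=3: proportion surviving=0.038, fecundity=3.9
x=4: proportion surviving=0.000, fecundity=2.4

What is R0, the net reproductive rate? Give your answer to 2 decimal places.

2.60

lx·mx by age: 0, 1.668, 0.7802, 0.1482, 0
R0 = Σ lx·mx = 2.5964 → 2.60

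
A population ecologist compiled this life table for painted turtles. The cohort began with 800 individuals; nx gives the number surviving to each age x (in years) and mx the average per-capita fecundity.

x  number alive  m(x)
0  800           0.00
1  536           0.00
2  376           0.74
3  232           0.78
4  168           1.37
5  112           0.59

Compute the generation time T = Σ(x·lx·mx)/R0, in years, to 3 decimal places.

3.111

lx = nx/n0 = nx/800: 1, 0.67, 0.47, 0.29, 0.21, 0.14
lx·mx: 0, 0, 0.3478, 0.2262, 0.2877, 0.0826 → R0 = 0.9443
x·lx·mx: 0, 0, 0.6956, 0.6786, 1.1508, 0.413 → Σ = 2.938
T = 2.938 / 0.9443 = 3.111299… → 3.111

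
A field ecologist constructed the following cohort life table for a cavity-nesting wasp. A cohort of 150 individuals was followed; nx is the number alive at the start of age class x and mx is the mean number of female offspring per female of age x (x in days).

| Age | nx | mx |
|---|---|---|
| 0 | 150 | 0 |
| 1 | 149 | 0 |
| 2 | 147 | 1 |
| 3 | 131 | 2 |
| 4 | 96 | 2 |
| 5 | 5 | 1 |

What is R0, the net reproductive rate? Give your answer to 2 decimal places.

lx = nx/n0 = nx/150: 1, 0.99333…, 0.98, 0.87333…, 0.64, 0.03333…
lx·mx by age: 0, 0, 0.98, 1.746667…, 1.28, 0.033333…
R0 = Σ lx·mx = 4.04… → 4.04

4.04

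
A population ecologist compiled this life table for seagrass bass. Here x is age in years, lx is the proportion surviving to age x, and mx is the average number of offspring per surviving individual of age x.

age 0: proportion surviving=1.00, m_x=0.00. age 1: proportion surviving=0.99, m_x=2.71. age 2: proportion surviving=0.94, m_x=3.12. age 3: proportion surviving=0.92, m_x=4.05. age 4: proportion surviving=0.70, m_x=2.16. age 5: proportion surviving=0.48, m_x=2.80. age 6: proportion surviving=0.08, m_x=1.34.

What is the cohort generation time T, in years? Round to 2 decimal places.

2.69

lx·mx: 0, 2.6829, 2.9328, 3.726, 1.512, 1.344, 0.1072 → R0 = 12.3049
x·lx·mx: 0, 2.6829, 5.8656, 11.178, 6.048, 6.72, 0.6432 → Σ = 33.1377
T = 33.1377 / 12.3049 = 2.693049… → 2.69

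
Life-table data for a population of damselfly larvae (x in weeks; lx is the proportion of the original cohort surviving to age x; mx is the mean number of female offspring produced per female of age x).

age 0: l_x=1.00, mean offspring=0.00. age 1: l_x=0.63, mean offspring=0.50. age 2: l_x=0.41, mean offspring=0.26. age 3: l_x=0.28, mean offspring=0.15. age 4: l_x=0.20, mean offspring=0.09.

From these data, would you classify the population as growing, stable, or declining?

R0 = Σ lx·mx = 0 + 0.315 + 0.1066 + 0.042 + 0.018 = 0.4816
R0 < 1, so the population is declining.

declining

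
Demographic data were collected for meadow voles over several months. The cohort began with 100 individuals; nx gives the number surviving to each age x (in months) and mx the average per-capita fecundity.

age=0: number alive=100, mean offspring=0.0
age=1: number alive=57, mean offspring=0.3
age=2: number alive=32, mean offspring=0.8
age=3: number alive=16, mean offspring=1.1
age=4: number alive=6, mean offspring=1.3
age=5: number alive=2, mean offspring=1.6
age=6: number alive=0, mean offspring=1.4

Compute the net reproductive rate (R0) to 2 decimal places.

lx = nx/n0 = nx/100: 1, 0.57, 0.32, 0.16, 0.06, 0.02, 0
lx·mx by age: 0, 0.171, 0.256, 0.176, 0.078, 0.032, 0
R0 = Σ lx·mx = 0.713 → 0.71

0.71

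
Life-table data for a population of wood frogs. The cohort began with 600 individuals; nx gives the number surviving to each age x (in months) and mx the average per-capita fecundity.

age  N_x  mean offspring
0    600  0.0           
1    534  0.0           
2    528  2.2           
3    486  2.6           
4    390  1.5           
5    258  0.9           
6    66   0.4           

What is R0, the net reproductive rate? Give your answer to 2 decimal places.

5.45

lx = nx/n0 = nx/600: 1, 0.89, 0.88, 0.81, 0.65, 0.43, 0.11
lx·mx by age: 0, 0, 1.936, 2.106, 0.975, 0.387, 0.044
R0 = Σ lx·mx = 5.448 → 5.45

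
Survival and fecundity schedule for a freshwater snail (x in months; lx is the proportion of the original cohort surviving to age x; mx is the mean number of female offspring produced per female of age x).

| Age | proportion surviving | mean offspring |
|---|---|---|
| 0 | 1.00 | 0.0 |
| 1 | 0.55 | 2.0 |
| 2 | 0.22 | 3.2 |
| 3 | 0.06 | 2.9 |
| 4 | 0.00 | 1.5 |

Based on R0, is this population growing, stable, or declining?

R0 = Σ lx·mx = 0 + 1.1 + 0.704 + 0.174 + 0 = 1.978
R0 > 1, so the population is growing.

growing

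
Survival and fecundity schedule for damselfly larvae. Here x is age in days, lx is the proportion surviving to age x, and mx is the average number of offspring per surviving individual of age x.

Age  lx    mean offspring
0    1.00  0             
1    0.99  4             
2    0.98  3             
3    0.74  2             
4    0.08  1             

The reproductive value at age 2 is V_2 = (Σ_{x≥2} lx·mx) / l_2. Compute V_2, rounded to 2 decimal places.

lx·mx for x ≥ 2: 2.94, 1.48, 0.08 → sum = 4.5
V_2 = 4.5 / l_2 = 4.5 / 0.98 = 4.591837… → 4.59

4.59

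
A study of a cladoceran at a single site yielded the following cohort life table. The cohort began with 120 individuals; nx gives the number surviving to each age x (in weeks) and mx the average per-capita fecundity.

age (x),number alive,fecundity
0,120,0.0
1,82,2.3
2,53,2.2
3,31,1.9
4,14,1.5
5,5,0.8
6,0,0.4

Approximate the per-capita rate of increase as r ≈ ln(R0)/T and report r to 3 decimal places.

lx = nx/n0 = nx/120: 1, 0.68333…, 0.44167…, 0.25833…, 0.11667…, 0.04167…, 0
R0 = Σ lx·mx = 0 + 1.57167… + 0.97167… + 0.49083… + 0.175… + 0.03333… + 0 = 3.2425…
Σ x·lx·mx = 5.854167…; T = 5.854167…/3.2425… = 1.80545…
r ≈ ln(R0)/T = ln(3.2425…)/1.80545… = 0.65155… → 0.652

0.652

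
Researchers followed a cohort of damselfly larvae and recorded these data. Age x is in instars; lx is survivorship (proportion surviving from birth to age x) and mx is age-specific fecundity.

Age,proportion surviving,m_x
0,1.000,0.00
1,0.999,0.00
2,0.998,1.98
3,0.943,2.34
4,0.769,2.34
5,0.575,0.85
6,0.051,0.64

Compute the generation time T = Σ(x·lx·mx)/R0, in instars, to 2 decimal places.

3.14

lx·mx: 0, 0, 1.97604, 2.20662, 1.79946, 0.48875, 0.03264 → R0 = 6.50351
x·lx·mx: 0, 0, 3.95208, 6.61986, 7.19784, 2.44375, 0.19584 → Σ = 20.40937
T = 20.40937 / 6.50351 = 3.138208… → 3.14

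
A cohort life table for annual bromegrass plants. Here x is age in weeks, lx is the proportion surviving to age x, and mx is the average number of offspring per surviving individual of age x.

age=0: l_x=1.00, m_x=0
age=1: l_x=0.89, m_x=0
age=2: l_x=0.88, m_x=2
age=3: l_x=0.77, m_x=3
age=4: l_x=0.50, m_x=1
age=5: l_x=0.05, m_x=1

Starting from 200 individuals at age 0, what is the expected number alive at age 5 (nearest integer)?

Expected survivors = N0 · l_5 = 200 × 0.05 = 10 → 10

10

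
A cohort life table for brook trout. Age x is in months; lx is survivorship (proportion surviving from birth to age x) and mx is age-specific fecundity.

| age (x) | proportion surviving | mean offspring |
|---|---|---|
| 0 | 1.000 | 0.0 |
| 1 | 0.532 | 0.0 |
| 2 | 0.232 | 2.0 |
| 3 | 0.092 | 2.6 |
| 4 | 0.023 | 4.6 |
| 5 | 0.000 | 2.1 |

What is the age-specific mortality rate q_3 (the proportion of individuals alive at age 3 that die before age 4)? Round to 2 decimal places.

q_3 = (l_3 − l_4) / l_3 = (0.092 − 0.023) / 0.092
     = 0.069 / 0.092 = 0.75 → 0.75

0.75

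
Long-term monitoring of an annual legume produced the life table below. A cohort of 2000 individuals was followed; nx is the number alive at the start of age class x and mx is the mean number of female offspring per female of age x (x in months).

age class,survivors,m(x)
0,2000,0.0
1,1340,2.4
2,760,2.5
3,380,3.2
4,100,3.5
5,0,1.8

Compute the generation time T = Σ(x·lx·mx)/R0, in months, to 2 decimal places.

1.81

lx = nx/n0 = nx/2000: 1, 0.67, 0.38, 0.19, 0.05, 0
lx·mx: 0, 1.608, 0.95, 0.608, 0.175, 0 → R0 = 3.341
x·lx·mx: 0, 1.608, 1.9, 1.824, 0.7, 0 → Σ = 6.032
T = 6.032 / 3.341 = 1.805447… → 1.81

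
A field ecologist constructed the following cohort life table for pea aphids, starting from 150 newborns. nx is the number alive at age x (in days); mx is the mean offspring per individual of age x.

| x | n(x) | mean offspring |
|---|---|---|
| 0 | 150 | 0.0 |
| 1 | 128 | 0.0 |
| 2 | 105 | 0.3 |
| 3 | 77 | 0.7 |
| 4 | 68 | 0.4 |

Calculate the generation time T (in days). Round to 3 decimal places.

2.962

lx = nx/n0 = nx/150: 1, 0.85333…, 0.7, 0.51333…, 0.45333…
lx·mx: 0, 0, 0.21, 0.359333…, 0.181333… → R0 = 0.750667…
x·lx·mx: 0, 0, 0.42, 1.078…, 0.725333… → Σ = 2.223333…
T = 2.223333… / 0.750667… = 2.961812… → 2.962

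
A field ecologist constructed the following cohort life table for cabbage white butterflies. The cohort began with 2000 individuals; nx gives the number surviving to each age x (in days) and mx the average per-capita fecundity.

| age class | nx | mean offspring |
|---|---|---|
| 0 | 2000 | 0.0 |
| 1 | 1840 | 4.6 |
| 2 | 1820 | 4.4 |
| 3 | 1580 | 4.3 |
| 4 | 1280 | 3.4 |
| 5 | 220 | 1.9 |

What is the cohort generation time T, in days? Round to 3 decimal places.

2.296

lx = nx/n0 = nx/2000: 1, 0.92, 0.91, 0.79, 0.64, 0.11
lx·mx: 0, 4.232, 4.004, 3.397, 2.176, 0.209 → R0 = 14.018
x·lx·mx: 0, 4.232, 8.008, 10.191, 8.704, 1.045 → Σ = 32.18
T = 32.18 / 14.018 = 2.29562… → 2.296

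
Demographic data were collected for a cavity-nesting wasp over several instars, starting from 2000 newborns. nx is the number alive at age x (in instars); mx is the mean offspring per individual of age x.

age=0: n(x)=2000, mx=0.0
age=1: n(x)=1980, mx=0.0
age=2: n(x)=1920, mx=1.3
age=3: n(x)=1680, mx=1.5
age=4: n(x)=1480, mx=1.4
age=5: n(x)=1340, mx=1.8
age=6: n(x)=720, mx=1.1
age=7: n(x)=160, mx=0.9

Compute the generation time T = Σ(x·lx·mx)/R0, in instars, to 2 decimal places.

3.70

lx = nx/n0 = nx/2000: 1, 0.99, 0.96, 0.84, 0.74, 0.67, 0.36, 0.08
lx·mx: 0, 0, 1.248, 1.26, 1.036, 1.206, 0.396, 0.072 → R0 = 5.218
x·lx·mx: 0, 0, 2.496, 3.78, 4.144, 6.03, 2.376, 0.504 → Σ = 19.33
T = 19.33 / 5.218 = 3.704484… → 3.70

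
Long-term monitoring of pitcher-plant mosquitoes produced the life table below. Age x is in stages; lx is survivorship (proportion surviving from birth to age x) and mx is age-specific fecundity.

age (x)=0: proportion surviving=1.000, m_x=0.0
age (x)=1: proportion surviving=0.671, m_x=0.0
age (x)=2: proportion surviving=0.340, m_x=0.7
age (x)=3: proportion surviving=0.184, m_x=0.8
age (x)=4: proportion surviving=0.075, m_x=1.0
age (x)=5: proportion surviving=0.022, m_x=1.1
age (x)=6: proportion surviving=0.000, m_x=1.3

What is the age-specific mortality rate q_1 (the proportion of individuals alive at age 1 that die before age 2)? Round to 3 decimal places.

q_1 = (l_1 − l_2) / l_1 = (0.671 − 0.34) / 0.671
     = 0.331 / 0.671 = 0.493294… → 0.493

0.493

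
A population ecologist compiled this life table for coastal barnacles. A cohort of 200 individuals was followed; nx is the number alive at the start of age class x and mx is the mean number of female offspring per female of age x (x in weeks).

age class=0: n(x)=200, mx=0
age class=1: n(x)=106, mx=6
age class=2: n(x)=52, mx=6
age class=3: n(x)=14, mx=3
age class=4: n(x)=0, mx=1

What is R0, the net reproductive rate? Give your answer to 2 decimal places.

lx = nx/n0 = nx/200: 1, 0.53, 0.26, 0.07, 0
lx·mx by age: 0, 3.18, 1.56, 0.21, 0
R0 = Σ lx·mx = 4.95 → 4.95

4.95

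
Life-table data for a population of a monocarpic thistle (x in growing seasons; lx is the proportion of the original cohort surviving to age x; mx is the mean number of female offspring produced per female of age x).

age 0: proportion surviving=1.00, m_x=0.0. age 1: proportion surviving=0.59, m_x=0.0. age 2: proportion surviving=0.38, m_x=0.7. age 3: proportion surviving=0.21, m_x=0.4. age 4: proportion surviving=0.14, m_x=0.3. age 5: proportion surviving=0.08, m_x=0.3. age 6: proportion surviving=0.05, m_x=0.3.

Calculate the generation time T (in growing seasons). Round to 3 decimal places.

2.696

lx·mx: 0, 0, 0.266, 0.084, 0.042, 0.024, 0.015 → R0 = 0.431
x·lx·mx: 0, 0, 0.532, 0.252, 0.168, 0.12, 0.09 → Σ = 1.162
T = 1.162 / 0.431 = 2.696056… → 2.696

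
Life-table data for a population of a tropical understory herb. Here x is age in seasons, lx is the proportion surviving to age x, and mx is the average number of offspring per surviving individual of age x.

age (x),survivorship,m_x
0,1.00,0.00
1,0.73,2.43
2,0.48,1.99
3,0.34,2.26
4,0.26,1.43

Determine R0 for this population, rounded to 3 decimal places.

lx·mx by age: 0, 1.7739, 0.9552, 0.7684, 0.3718
R0 = Σ lx·mx = 3.8693 → 3.869

3.869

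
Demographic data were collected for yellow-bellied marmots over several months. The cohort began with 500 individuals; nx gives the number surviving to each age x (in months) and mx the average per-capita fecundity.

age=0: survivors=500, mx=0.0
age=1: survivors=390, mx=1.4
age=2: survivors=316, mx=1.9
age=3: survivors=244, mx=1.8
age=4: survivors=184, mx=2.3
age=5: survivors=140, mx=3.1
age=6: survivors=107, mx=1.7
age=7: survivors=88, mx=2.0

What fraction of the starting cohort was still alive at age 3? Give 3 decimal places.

0.488

l_3 = n_3/n_0 = 244/500 = 0.488 → 0.488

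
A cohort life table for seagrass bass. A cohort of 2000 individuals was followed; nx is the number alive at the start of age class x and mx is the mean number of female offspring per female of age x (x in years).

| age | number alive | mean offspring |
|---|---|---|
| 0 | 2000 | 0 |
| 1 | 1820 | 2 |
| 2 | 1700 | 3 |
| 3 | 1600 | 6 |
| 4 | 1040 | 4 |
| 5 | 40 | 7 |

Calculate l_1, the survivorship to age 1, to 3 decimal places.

l_1 = n_1/n_0 = 1820/2000 = 0.91 → 0.910

0.910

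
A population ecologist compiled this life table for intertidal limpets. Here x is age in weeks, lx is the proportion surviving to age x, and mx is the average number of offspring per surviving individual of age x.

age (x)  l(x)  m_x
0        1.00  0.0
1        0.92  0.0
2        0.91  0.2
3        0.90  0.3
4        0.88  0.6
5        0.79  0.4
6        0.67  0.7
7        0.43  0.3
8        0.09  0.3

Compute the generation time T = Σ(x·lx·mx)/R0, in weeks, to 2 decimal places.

4.58

lx·mx: 0, 0, 0.182, 0.27, 0.528, 0.316, 0.469, 0.129, 0.027 → R0 = 1.921
x·lx·mx: 0, 0, 0.364, 0.81, 2.112, 1.58, 2.814, 0.903, 0.216 → Σ = 8.799
T = 8.799 / 1.921 = 4.580427… → 4.58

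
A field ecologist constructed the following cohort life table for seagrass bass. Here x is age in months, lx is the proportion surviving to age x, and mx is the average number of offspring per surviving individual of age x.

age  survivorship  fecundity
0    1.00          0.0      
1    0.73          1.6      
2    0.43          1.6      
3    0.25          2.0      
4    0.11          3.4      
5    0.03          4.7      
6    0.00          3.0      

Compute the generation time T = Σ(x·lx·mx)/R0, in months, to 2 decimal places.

lx·mx: 0, 1.168, 0.688, 0.5, 0.374, 0.141, 0 → R0 = 2.871
x·lx·mx: 0, 1.168, 1.376, 1.5, 1.496, 0.705, 0 → Σ = 6.245
T = 6.245 / 2.871 = 2.1752… → 2.18

2.18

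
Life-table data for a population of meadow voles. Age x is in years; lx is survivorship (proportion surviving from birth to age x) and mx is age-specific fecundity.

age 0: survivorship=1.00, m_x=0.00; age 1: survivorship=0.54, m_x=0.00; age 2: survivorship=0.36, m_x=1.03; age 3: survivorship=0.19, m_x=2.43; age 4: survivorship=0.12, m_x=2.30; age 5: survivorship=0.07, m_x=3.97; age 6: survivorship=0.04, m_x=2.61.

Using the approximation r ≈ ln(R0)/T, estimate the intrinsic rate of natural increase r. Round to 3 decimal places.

0.113

R0 = Σ lx·mx = 0 + 0 + 0.3708 + 0.4617 + 0.276 + 0.2779 + 0.1044 = 1.4908
Σ x·lx·mx = 5.2466; T = 5.2466/1.4908 = 3.51932…
r ≈ ln(R0)/T = ln(1.4908)/3.51932… = 0.11346… → 0.113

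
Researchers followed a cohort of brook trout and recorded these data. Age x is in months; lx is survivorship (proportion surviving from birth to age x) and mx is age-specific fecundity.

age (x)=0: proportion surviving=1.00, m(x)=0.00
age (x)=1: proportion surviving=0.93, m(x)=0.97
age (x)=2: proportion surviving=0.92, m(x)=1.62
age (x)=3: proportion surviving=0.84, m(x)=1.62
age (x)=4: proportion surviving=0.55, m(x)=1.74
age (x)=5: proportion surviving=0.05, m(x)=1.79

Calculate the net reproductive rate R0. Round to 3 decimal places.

lx·mx by age: 0, 0.9021, 1.4904, 1.3608, 0.957, 0.0895
R0 = Σ lx·mx = 4.7998 → 4.800

4.800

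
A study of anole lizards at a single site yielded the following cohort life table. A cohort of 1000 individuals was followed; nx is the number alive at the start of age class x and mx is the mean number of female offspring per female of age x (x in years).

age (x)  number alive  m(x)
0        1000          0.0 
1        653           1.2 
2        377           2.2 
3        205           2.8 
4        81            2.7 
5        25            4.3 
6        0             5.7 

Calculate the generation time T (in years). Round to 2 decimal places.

lx = nx/n0 = nx/1000: 1, 0.653, 0.377, 0.205, 0.081, 0.025, 0
lx·mx: 0, 0.7836, 0.8294, 0.574, 0.2187, 0.1075, 0 → R0 = 2.5132
x·lx·mx: 0, 0.7836, 1.6588, 1.722, 0.8748, 0.5375, 0 → Σ = 5.5767
T = 5.5767 / 2.5132 = 2.218964… → 2.22

2.22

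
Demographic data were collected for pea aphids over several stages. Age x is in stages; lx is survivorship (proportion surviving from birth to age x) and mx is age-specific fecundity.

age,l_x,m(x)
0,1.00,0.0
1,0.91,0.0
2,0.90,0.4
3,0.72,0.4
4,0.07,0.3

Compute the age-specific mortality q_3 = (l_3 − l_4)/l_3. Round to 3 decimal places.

q_3 = (l_3 − l_4) / l_3 = (0.72 − 0.07) / 0.72
     = 0.65 / 0.72 = 0.902778… → 0.903

0.903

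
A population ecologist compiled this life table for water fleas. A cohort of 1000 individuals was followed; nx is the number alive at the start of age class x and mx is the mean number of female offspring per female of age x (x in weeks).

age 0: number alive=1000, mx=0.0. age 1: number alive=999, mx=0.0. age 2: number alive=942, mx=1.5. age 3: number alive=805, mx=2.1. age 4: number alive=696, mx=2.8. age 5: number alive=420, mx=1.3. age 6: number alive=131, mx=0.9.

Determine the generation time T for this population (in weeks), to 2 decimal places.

3.35

lx = nx/n0 = nx/1000: 1, 0.999, 0.942, 0.805, 0.696, 0.42, 0.131
lx·mx: 0, 0, 1.413, 1.6905, 1.9488, 0.546, 0.1179 → R0 = 5.7162
x·lx·mx: 0, 0, 2.826, 5.0715, 7.7952, 2.73, 0.7074 → Σ = 19.1301
T = 19.1301 / 5.7162 = 3.346646… → 3.35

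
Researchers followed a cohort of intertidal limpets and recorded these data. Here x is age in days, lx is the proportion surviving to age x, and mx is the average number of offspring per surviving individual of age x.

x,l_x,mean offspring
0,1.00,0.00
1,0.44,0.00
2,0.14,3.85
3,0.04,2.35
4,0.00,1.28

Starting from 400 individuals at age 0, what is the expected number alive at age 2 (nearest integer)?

56

Expected survivors = N0 · l_2 = 400 × 0.14 = 56 → 56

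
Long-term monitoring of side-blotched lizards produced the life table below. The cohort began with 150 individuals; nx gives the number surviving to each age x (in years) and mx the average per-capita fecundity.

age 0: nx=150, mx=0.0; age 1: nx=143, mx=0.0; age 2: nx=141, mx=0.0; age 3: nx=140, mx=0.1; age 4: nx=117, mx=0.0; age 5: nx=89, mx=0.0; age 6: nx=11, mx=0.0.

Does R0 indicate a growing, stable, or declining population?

declining

lx = nx/n0 = nx/150: 1, 0.95333…, 0.94, 0.93333…, 0.78, 0.59333…, 0.07333…
R0 = Σ lx·mx = 0 + 0 + 0 + 0.093333… + 0 + 0 + 0 = 0.093333…
R0 < 1, so the population is declining.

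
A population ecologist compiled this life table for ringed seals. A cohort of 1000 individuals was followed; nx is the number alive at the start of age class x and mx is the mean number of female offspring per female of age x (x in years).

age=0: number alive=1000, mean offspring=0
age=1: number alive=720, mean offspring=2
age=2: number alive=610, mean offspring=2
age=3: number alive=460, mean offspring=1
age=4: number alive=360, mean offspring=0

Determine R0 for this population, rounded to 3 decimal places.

lx = nx/n0 = nx/1000: 1, 0.72, 0.61, 0.46, 0.36
lx·mx by age: 0, 1.44, 1.22, 0.46, 0
R0 = Σ lx·mx = 3.12 → 3.120

3.120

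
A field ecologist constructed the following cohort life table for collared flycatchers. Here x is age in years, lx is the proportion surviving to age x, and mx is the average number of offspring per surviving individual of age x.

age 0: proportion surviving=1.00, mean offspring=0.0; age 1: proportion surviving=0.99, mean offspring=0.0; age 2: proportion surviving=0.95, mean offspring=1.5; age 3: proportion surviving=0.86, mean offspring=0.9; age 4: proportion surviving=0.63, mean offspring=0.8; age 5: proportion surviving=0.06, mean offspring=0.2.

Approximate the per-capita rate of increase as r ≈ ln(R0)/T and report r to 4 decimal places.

0.3741

R0 = Σ lx·mx = 0 + 0 + 1.425 + 0.774 + 0.504 + 0.012 = 2.715
Σ x·lx·mx = 7.248; T = 7.248/2.715 = 2.66961…
r ≈ ln(R0)/T = ln(2.715)/2.66961… = 0.374134… → 0.3741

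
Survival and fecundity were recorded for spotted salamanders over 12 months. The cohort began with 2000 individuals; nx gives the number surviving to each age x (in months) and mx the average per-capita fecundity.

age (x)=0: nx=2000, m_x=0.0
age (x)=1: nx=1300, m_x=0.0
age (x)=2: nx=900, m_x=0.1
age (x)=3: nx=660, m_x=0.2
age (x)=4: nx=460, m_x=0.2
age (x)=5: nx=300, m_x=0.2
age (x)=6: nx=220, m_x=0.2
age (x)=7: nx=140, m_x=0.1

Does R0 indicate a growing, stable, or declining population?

lx = nx/n0 = nx/2000: 1, 0.65, 0.45, 0.33, 0.23, 0.15, 0.11, 0.07
R0 = Σ lx·mx = 0 + 0 + 0.045 + 0.066 + 0.046 + 0.03 + 0.022 + 0.007 = 0.216
R0 < 1, so the population is declining.

declining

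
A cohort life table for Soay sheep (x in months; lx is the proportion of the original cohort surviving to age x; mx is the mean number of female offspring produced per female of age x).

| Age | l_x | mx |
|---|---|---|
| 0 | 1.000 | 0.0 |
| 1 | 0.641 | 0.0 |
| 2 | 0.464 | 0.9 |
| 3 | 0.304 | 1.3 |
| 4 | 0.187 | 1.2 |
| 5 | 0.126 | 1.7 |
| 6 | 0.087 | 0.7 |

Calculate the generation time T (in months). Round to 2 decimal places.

3.32

lx·mx: 0, 0, 0.4176, 0.3952, 0.2244, 0.2142, 0.0609 → R0 = 1.3123
x·lx·mx: 0, 0, 0.8352, 1.1856, 0.8976, 1.071, 0.3654 → Σ = 4.3548
T = 4.3548 / 1.3123 = 3.318449… → 3.32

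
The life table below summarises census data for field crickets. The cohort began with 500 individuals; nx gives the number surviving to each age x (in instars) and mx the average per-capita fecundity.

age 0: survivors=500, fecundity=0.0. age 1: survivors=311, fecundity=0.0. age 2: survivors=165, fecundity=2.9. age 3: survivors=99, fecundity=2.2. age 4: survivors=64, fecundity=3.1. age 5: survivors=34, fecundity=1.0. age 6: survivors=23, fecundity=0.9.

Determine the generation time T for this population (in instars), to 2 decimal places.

lx = nx/n0 = nx/500: 1, 0.622, 0.33, 0.198, 0.128, 0.068, 0.046
lx·mx: 0, 0, 0.957, 0.4356, 0.3968, 0.068, 0.0414 → R0 = 1.8988
x·lx·mx: 0, 0, 1.914, 1.3068, 1.5872, 0.34, 0.2484 → Σ = 5.3964
T = 5.3964 / 1.8988 = 2.842005… → 2.84

2.84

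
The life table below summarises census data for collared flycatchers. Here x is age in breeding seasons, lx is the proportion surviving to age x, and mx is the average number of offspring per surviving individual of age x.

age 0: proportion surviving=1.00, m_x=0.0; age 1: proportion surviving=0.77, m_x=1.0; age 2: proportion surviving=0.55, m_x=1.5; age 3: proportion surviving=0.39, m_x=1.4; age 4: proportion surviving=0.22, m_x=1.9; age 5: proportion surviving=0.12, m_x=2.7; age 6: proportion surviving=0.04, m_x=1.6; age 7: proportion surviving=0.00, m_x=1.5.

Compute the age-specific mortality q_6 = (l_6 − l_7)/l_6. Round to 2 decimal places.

q_6 = (l_6 − l_7) / l_6 = (0.04 − 0) / 0.04
     = 0.04 / 0.04 = 1 → 1.00

1.00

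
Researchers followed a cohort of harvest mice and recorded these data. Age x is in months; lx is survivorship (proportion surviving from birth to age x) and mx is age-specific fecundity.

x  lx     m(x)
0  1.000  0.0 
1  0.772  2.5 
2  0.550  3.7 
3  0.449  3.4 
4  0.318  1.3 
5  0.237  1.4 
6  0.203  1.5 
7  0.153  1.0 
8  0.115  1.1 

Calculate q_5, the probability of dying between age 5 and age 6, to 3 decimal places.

0.143

q_5 = (l_5 − l_6) / l_5 = (0.237 − 0.203) / 0.237
     = 0.034 / 0.237 = 0.14346… → 0.143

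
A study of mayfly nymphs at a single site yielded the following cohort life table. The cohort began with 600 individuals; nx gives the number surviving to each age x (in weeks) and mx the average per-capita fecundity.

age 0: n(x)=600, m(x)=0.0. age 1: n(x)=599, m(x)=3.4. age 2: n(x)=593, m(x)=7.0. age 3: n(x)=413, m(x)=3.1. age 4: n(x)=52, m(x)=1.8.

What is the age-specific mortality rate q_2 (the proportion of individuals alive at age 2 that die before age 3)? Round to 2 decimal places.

0.30

lx = nx/n0 = nx/600: 1, 0.99833…, 0.98833…, 0.68833…, 0.08667…
q_2 = (l_2 − l_3) / l_2 = (0.988333… − 0.688333…) / 0.988333…
     = 0.3… / 0.988333… = 0.303541… → 0.30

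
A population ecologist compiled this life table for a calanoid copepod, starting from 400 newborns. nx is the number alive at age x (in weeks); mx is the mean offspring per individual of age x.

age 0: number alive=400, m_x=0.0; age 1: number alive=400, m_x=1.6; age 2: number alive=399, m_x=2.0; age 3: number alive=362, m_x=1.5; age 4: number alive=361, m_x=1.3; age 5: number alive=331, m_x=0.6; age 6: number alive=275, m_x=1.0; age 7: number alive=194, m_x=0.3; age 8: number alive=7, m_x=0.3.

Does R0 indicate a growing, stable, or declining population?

lx = nx/n0 = nx/400: 1, 1, 0.9975, 0.905, 0.9025, 0.8275, 0.6875, 0.485, 0.0175
R0 = Σ lx·mx = 0 + 1.6 + 1.995 + 1.3575 + 1.17325 + 0.4965 + 0.6875 + 0.1455 + 0.00525 = 7.4605
R0 > 1, so the population is growing.

growing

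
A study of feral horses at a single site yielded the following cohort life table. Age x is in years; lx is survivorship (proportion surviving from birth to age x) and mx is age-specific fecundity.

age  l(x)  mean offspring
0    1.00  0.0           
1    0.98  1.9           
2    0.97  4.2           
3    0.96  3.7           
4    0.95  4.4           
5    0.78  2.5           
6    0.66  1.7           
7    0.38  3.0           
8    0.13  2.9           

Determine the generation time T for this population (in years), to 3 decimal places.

lx·mx: 0, 1.862, 4.074, 3.552, 4.18, 1.95, 1.122, 1.14, 0.377 → R0 = 18.257
x·lx·mx: 0, 1.862, 8.148, 10.656, 16.72, 9.75, 6.732, 7.98, 3.016 → Σ = 64.864
T = 64.864 / 18.257 = 3.552829… → 3.553

3.553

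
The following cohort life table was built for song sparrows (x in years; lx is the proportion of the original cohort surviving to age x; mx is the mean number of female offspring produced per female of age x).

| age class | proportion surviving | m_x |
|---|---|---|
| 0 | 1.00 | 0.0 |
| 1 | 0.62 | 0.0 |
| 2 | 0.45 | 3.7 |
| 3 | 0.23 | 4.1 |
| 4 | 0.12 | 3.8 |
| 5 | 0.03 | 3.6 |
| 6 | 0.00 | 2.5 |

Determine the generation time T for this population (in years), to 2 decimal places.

lx·mx: 0, 0, 1.665, 0.943, 0.456, 0.108, 0 → R0 = 3.172
x·lx·mx: 0, 0, 3.33, 2.829, 1.824, 0.54, 0 → Σ = 8.523
T = 8.523 / 3.172 = 2.686948… → 2.69

2.69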